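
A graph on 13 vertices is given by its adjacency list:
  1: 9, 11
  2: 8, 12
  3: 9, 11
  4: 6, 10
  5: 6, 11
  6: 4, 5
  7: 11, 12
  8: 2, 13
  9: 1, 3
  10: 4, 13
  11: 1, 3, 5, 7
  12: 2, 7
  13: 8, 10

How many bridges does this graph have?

The edges on the cycle 11-1-9-3-11 are not bridges since each lies on that cycle.
Every edge lies on some cycle, so there are no bridges.

0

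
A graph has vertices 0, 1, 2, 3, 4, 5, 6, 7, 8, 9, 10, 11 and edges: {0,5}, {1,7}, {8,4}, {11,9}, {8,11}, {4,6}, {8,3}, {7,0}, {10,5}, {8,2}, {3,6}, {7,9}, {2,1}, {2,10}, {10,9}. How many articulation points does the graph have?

1

Removing 8 increases the component count from 1 to 2, so 8 is a cut vertex.
By contrast removing 11 leaves 1 component; it is not a cut vertex. No other vertex is a cut vertex either.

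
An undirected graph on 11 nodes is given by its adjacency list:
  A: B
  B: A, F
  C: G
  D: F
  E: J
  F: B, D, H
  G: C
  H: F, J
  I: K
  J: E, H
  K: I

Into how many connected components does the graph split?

Starting from I we can reach I, K. That is one component of size 2.
Starting from C we can reach C, G. That is one component of size 2.
Starting from A we can reach A, B, D, E, F, H, J. That is one component of size 7.
Total: 3 components.

3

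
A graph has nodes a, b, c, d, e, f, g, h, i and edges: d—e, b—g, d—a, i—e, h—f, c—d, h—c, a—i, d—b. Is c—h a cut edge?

Yes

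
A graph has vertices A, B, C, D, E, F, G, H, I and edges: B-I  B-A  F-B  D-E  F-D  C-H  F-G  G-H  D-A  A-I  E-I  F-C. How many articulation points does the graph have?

1

Removing F increases the component count from 1 to 2, so F is a cut vertex.
By contrast removing A leaves 1 component; it is not a cut vertex. No other vertex is a cut vertex either.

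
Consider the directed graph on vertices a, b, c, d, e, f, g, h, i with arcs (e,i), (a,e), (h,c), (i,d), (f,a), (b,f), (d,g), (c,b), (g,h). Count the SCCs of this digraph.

{a, b, c, d, e, f, g, h, i} are all mutually reachable — one SCC of size 9.
That gives 1 strongly connected component.

1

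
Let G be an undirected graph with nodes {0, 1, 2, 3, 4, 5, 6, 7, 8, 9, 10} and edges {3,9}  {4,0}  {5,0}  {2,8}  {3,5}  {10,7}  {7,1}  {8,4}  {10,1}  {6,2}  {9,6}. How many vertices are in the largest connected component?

Starting from 1 we can reach 1, 7, 10. That is one component of size 3.
Starting from 0 we can reach 0, 2, 3, 4, 5, 6, 8, 9. That is one component of size 8.
The largest has 8 vertices.

8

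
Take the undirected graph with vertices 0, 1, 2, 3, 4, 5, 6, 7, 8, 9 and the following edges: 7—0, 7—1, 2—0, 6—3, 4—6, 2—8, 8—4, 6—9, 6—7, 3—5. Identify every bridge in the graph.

The edges on the cycle 2-8-4-6-7-0-2 are not bridges since each lies on that cycle.
But removing 1—7 disconnects 1 from 7; removing 3—5 disconnects 3 from 5; removing 6—3 disconnects 6 from 3; removing 9—6 disconnects 9 from 6 — these are bridges.

1-7, 3-5, 3-6, 6-9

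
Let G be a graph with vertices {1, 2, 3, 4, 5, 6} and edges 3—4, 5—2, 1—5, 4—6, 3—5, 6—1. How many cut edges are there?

1

The edges on the cycle 3-4-6-1-5-3 are not bridges since each lies on that cycle.
But removing 5—2 disconnects 5 from 2 — this is a bridge.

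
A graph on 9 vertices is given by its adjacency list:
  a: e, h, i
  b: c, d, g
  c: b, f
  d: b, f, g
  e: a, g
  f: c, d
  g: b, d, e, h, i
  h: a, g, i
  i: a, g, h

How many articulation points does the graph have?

1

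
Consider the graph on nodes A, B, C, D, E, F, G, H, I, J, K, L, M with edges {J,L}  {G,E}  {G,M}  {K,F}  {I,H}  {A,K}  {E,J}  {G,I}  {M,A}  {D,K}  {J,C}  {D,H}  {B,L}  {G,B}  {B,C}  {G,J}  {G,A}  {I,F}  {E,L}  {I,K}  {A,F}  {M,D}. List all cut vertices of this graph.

Removing G increases the component count from 1 to 2, so G is a cut vertex.
By contrast removing H leaves 1 component; it is not a cut vertex. No other vertex is a cut vertex either.

G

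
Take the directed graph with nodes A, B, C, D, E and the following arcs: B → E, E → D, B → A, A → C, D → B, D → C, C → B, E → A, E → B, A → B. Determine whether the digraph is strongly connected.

Yes

From A we can reach every vertex (A, B, C, D, E), and every vertex can reach A (A, B, C, D, E). So the whole graph is one strongly connected component.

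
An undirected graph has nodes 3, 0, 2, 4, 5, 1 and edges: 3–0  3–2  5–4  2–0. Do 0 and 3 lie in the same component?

Yes

From 0 we can reach 0, 2, 3, which includes 3.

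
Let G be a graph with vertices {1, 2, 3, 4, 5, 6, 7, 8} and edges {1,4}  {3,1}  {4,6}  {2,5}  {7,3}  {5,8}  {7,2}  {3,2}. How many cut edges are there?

The edges on the cycle 7-3-2-7 are not bridges since each lies on that cycle.
But removing 3–1 disconnects 3 from 1; removing 2–5 disconnects 2 from 5; removing 1–4 disconnects 1 from 4; removing 5–8 disconnects 5 from 8 — these are bridges.
In total 5 edges are bridges.

5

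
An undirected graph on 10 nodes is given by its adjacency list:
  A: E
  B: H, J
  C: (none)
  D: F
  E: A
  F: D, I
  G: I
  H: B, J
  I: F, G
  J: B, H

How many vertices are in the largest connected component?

4

C is isolated — a component by itself.
Starting from A we can reach A, E. That is one component of size 2.
Starting from B we can reach B, H, J. That is one component of size 3.
Starting from D we can reach D, F, G, I. That is one component of size 4.
The largest has 4 vertices.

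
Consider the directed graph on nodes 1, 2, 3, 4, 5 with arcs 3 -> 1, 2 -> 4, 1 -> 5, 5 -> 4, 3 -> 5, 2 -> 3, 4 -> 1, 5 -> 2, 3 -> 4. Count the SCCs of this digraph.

{1, 2, 3, 4, 5} are all mutually reachable — one SCC of size 5.
That gives 1 strongly connected component.

1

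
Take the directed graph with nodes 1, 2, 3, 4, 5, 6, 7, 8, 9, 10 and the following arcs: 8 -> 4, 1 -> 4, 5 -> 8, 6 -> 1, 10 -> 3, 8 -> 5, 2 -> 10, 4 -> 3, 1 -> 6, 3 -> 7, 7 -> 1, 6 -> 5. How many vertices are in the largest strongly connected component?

{1, 3, 4, 5, 6, 7, 8} are all mutually reachable — one SCC of size 7.
{10} is an SCC by itself.
{2} is an SCC by itself.
{9} is an SCC by itself.
The largest has 7 vertices.

7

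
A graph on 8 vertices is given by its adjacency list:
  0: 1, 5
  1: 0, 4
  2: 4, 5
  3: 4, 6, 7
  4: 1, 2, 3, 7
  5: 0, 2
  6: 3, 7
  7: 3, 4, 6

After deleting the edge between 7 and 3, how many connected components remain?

1

7 and 3 are still connected via 7-4-3, so the component count stays at 1.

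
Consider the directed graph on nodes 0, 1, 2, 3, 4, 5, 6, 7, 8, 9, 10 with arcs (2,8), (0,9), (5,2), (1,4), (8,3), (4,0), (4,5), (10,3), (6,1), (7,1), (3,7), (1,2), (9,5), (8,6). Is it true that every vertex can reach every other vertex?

There is no directed path from 2 to 10, so the graph is not strongly connected.

No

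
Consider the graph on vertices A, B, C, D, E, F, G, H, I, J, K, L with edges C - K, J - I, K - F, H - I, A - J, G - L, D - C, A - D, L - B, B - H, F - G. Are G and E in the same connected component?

The component containing G is {A, B, C, D, F, G, H, I, J, K, L}, and E is not in it.

No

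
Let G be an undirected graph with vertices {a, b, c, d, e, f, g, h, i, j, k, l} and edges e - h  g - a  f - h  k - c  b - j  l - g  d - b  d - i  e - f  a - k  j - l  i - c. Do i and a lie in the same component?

From i we can reach a, b, c, d, g, i, j, k, l, which includes a.

Yes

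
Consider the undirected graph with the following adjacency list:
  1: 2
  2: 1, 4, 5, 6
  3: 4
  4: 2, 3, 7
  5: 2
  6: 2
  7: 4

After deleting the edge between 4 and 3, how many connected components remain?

2

Before removal there is 1 component.
4-3 is a bridge — removing it separates 4's side from 3's side.
After removal: 2 components.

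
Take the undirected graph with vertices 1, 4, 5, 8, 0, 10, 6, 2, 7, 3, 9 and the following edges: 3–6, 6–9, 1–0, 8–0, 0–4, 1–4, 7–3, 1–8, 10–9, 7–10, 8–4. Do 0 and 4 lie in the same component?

From 0 we can reach 0, 1, 4, 8, which includes 4.

Yes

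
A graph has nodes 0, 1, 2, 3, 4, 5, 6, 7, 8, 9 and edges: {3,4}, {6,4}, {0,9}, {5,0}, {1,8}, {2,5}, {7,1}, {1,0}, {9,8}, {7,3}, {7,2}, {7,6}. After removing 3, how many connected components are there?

With 3 gone, the remaining components are: {0, 1, 2, 4, 5, 6, 7, 8, 9}.
That is 1 component.

1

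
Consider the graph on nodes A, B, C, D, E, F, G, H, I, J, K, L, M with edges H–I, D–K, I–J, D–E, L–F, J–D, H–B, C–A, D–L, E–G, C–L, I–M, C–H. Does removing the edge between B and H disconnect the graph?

Yes

Removing B–H leaves no path between B and H: the component count goes from 1 to 2. So it is a bridge.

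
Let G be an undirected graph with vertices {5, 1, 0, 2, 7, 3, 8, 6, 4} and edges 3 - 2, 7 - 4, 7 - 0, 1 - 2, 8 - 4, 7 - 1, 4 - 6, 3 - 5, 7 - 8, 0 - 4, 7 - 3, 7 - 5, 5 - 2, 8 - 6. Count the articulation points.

Removing 7 increases the component count from 1 to 2, so 7 is a cut vertex.
By contrast removing 2 leaves 1 component; it is not a cut vertex. No other vertex is a cut vertex either.

1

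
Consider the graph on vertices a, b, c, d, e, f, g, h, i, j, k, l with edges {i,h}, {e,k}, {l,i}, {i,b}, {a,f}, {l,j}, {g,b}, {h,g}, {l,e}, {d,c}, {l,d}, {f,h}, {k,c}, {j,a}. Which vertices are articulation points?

l

Removing l increases the component count from 1 to 2, so l is a cut vertex.
By contrast removing d leaves 1 component; it is not a cut vertex. No other vertex is a cut vertex either.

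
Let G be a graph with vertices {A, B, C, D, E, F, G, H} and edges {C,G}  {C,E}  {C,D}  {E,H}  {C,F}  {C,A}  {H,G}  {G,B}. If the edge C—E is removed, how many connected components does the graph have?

1

C and E are still connected via C-G-H-E, so the component count stays at 1.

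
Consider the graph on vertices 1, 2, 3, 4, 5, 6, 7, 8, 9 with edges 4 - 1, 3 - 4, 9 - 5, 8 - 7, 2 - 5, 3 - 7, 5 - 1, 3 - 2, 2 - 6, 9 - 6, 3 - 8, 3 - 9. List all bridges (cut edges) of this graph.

none

The edges on the cycle 3-8-7-3 are not bridges since each lies on that cycle.
Every edge lies on some cycle, so there are no bridges.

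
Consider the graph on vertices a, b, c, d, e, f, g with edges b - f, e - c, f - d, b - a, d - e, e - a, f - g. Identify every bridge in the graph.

The edges on the cycle b-f-d-e-a-b are not bridges since each lies on that cycle.
But removing f - g disconnects f from g; removing e - c disconnects e from c — these are bridges.

c-e, f-g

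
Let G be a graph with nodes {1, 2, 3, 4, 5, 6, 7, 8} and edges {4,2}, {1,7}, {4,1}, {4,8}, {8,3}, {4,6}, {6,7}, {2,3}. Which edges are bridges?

none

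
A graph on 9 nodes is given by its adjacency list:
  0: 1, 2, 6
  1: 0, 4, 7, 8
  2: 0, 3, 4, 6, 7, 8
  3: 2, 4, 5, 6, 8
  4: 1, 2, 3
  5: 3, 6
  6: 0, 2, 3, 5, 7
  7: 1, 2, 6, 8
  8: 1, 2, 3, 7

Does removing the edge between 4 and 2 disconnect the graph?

No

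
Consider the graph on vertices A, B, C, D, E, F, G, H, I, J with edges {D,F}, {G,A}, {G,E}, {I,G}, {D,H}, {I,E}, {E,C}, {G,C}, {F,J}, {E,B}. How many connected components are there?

Starting from D we can reach D, F, H, J. That is one component of size 4.
Starting from A we can reach A, B, C, E, G, I. That is one component of size 6.
Total: 2 components.

2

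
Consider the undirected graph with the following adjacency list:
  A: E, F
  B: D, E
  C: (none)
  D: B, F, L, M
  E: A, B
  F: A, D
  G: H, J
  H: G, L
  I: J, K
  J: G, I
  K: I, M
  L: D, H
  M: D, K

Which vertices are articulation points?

Removing D increases the component count from 2 to 3, so D is a cut vertex.
By contrast removing J leaves 2 components; it is not a cut vertex. No other vertex is a cut vertex either.

D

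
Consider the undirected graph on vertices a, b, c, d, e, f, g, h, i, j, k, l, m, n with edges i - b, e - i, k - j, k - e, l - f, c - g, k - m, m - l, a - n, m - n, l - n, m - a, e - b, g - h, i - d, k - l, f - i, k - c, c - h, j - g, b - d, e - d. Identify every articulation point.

Removing k increases the component count from 1 to 2, so k is a cut vertex.
By contrast removing m leaves 1 component; it is not a cut vertex. No other vertex is a cut vertex either.

k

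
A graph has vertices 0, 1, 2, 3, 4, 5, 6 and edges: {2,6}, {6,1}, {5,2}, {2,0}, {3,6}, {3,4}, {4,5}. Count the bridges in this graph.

2

The edges on the cycle 3-4-5-2-6-3 are not bridges since each lies on that cycle.
But removing 6-1 disconnects 6 from 1; removing 2-0 disconnects 2 from 0 — these are bridges.
That makes 2 bridges.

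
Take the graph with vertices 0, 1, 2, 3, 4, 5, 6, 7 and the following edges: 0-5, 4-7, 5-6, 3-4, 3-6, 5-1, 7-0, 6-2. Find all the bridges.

1-5, 2-6

The edges on the cycle 3-4-7-0-5-6-3 are not bridges since each lies on that cycle.
But removing 5-1 disconnects 5 from 1; removing 6-2 disconnects 6 from 2 — these are bridges.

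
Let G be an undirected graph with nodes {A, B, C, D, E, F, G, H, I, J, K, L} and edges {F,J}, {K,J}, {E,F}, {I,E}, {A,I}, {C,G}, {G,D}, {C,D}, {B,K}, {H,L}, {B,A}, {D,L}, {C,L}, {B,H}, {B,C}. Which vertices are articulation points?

B

Removing B increases the component count from 1 to 2, so B is a cut vertex.
By contrast removing C leaves 1 component; it is not a cut vertex. No other vertex is a cut vertex either.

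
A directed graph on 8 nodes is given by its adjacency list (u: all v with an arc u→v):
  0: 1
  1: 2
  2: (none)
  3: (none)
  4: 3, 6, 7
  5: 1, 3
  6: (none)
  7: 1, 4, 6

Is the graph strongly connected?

No

There is no directed path from 4 to 0, so the graph is not strongly connected.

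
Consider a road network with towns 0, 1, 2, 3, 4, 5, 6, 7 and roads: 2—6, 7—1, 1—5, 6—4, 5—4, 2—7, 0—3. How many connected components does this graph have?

Starting from 0 we can reach 0, 3. That is one component of size 2.
Starting from 1 we can reach 1, 2, 4, 5, 6, 7. That is one component of size 6.
Total: 2 components.

2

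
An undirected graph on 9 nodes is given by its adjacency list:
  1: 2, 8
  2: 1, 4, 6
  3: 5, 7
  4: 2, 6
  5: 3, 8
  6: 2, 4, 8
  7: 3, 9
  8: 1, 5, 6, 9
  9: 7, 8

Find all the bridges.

none

The edges on the cycle 8-5-3-7-9-8 are not bridges since each lies on that cycle.
Every edge lies on some cycle, so there are no bridges.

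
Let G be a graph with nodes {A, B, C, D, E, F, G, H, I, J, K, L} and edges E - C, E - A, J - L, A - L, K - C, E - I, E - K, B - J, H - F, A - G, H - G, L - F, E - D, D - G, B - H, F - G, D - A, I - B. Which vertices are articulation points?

E

Removing E increases the component count from 1 to 2, so E is a cut vertex.
By contrast removing G leaves 1 component; it is not a cut vertex. No other vertex is a cut vertex either.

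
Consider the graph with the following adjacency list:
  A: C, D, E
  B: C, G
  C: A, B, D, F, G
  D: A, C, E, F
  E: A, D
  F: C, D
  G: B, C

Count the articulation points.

1

Removing C increases the component count from 1 to 2, so C is a cut vertex.
By contrast removing D leaves 1 component; it is not a cut vertex. No other vertex is a cut vertex either.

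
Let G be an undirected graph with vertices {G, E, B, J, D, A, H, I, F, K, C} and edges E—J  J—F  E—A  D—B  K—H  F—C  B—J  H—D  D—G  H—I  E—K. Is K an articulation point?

No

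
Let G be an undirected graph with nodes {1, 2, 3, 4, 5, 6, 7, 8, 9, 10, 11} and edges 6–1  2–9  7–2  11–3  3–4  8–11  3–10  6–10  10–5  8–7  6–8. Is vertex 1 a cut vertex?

Deleting 1 leaves 1 component (was 1), so 1 is not a cut vertex.

No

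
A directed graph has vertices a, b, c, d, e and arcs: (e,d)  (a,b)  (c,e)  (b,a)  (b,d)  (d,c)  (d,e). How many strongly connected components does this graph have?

2

{c, d, e} are all mutually reachable — one SCC of size 3.
{a, b} are all mutually reachable — one SCC of size 2.
That gives 2 strongly connected components.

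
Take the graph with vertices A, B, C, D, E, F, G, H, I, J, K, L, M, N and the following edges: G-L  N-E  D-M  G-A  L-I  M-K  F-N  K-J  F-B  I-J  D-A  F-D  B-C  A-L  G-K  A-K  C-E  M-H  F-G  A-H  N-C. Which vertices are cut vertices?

F

Removing F increases the component count from 1 to 2, so F is a cut vertex.
By contrast removing B leaves 1 component; it is not a cut vertex. No other vertex is a cut vertex either.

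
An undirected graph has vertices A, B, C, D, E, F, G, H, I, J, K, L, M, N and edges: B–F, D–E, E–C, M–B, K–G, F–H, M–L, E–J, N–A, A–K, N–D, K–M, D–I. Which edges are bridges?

removing M–L disconnects M from L; removing J–E disconnects J from E; removing H–F disconnects H from F; removing N–D disconnects N from D — these are bridges.
In total 13 edges are bridges.

A-K, A-N, B-F, B-M, C-E, D-E, D-I, D-N, E-J, F-H, G-K, K-M, L-M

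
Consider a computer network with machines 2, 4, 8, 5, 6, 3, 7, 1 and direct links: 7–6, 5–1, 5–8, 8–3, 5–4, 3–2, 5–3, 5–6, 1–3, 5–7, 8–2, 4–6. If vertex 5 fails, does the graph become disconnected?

Deleting 5 raises the number of components from 1 to 2, so 5 is a cut vertex.

Yes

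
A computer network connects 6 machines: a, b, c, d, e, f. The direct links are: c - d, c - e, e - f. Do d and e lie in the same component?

From d we can reach c, d, e, f, which includes e.

Yes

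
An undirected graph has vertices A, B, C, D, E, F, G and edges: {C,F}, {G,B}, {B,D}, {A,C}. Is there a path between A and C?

Yes

From A we can reach A, C, F, which includes C.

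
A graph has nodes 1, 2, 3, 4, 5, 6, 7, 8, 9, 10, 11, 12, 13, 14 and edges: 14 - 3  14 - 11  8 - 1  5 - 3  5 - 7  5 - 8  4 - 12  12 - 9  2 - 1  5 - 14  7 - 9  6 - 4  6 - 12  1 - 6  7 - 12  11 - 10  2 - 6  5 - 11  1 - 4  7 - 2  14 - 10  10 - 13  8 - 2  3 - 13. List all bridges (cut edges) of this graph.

none

The edges on the cycle 5-14-3-5 are not bridges since each lies on that cycle.
Every edge lies on some cycle, so there are no bridges.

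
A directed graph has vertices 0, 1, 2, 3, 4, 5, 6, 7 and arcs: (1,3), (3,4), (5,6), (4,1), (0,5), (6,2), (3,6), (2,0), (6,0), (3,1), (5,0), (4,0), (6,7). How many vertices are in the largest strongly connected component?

{0, 2, 5, 6} are all mutually reachable — one SCC of size 4.
{1, 3, 4} are all mutually reachable — one SCC of size 3.
{7} is an SCC by itself.
The largest has 4 vertices.

4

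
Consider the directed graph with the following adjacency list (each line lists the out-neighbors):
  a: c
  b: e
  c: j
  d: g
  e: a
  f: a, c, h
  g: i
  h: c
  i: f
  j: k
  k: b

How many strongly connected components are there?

{a, b, c, e, j, k} are all mutually reachable — one SCC of size 6.
{i} is an SCC by itself.
{d} is an SCC by itself.
{g} is an SCC by itself.
{f} is an SCC by itself.
(and 1 more singleton SCC)
That gives 6 strongly connected components.

6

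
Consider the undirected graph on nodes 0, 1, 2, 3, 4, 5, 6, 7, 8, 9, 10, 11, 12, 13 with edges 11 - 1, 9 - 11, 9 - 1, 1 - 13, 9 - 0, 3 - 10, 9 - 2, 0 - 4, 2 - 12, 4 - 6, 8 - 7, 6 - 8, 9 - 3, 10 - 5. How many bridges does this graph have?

11

The edges on the cycle 9-11-1-9 are not bridges since each lies on that cycle.
But removing 8 - 7 disconnects 8 from 7; removing 4 - 6 disconnects 4 from 6; removing 9 - 3 disconnects 9 from 3; removing 0 - 4 disconnects 0 from 4 — these are bridges.
In total 11 edges are bridges.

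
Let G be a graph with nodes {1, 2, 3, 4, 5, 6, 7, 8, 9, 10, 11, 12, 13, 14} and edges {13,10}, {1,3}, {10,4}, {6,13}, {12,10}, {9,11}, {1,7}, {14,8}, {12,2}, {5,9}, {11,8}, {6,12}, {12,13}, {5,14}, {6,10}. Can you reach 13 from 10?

From 10 we can reach 2, 4, 6, 10, 12, 13, which includes 13.

Yes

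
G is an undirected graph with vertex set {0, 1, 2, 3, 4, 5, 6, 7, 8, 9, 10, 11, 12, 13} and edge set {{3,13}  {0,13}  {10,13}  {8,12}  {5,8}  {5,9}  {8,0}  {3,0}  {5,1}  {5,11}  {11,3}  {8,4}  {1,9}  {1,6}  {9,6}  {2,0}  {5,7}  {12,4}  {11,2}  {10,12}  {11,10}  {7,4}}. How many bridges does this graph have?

The edges on the cycle 11-2-0-3-11 are not bridges since each lies on that cycle.
Every edge lies on some cycle, so there are no bridges.

0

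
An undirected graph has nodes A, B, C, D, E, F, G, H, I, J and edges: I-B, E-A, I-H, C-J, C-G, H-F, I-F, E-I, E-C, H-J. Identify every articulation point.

Removing C increases the component count from 2 to 3, so C is a cut vertex.
Removing E increases the component count from 2 to 3, so E is a cut vertex.
Removing I increases the component count from 2 to 3, so I is a cut vertex.
By contrast removing H leaves 2 components; it is not a cut vertex. No other vertex is a cut vertex either.

C, E, I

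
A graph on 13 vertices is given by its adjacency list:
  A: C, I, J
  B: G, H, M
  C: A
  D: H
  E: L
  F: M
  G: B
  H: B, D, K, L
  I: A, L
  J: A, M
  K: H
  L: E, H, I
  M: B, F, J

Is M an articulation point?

Yes

Deleting M raises the number of components from 1 to 2, so M is a cut vertex.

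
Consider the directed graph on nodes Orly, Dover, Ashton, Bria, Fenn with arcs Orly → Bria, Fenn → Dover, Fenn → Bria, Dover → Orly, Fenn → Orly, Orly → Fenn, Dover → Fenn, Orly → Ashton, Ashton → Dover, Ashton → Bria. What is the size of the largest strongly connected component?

4

{Fenn, Orly, Dover, Ashton} are all mutually reachable — one SCC of size 4.
{Bria} is an SCC by itself.
The largest has 4 vertices.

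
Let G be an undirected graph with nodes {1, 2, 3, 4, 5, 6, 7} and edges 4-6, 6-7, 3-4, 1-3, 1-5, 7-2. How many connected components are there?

Starting from 1 we can reach 1, 2, 3, 4, 5, 6, 7. That is one component of size 7.
Total: 1 component.

1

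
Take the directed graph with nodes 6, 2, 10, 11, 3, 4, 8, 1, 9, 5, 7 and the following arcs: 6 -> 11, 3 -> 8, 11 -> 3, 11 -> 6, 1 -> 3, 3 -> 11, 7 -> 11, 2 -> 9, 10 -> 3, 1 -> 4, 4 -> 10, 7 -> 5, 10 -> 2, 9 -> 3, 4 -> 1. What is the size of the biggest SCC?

{3, 6, 11} are all mutually reachable — one SCC of size 3.
{1, 4} are all mutually reachable — one SCC of size 2.
{2} is an SCC by itself.
{9} is an SCC by itself.
{5} is an SCC by itself.
(and 3 more singleton SCCs)
The largest has 3 vertices.

3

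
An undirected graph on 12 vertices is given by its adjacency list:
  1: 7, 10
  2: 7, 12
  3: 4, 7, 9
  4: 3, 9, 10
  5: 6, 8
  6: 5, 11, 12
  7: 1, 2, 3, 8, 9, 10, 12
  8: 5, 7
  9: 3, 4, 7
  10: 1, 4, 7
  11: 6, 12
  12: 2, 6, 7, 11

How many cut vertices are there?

1

Removing 7 increases the component count from 1 to 2, so 7 is a cut vertex.
By contrast removing 3 leaves 1 component; it is not a cut vertex. No other vertex is a cut vertex either.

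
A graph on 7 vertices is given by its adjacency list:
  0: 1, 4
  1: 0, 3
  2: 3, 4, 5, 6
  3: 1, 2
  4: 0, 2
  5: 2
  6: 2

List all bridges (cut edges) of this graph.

The edges on the cycle 0-1-3-2-4-0 are not bridges since each lies on that cycle.
But removing 2-5 disconnects 2 from 5; removing 2-6 disconnects 2 from 6 — these are bridges.

2-5, 2-6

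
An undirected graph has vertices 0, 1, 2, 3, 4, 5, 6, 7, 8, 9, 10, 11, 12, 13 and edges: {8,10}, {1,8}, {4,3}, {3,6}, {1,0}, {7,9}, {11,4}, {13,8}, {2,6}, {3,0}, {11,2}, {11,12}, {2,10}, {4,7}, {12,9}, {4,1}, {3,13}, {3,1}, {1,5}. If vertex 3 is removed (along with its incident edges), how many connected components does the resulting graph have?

With 3 gone, the remaining components are: {0, 1, 2, 4, 5, 6, 7, 8, 9, 10, 11, 12, 13}.
That is 1 component.

1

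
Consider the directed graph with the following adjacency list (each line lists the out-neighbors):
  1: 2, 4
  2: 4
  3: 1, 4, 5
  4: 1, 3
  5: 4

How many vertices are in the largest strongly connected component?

{1, 2, 3, 4, 5} are all mutually reachable — one SCC of size 5.
The largest has 5 vertices.

5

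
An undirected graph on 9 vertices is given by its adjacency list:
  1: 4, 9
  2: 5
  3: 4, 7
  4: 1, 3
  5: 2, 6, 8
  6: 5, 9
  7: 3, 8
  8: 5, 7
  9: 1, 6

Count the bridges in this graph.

1

The edges on the cycle 6-5-8-7-3-4-1-9-6 are not bridges since each lies on that cycle.
But removing 2-5 disconnects 2 from 5 — this is a bridge.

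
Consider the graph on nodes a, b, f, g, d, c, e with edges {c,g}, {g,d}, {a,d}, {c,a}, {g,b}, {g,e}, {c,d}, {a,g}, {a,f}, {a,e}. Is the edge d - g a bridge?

After removing d - g, the path d-c-g still connects them, so the edge is not a bridge.

No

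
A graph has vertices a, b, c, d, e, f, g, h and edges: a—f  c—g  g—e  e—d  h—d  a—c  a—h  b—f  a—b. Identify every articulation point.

a

Removing a increases the component count from 1 to 2, so a is a cut vertex.
By contrast removing b leaves 1 component; it is not a cut vertex. No other vertex is a cut vertex either.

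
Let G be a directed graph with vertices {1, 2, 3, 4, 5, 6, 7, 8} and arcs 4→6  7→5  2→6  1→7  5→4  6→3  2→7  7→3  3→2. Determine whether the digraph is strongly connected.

There is no directed path from 7 to 8, so the graph is not strongly connected.

No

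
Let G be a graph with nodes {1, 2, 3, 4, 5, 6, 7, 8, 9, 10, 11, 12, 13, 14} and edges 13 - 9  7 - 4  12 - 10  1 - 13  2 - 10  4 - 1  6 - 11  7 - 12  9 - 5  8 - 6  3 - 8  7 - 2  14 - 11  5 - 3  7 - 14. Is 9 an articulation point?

No

Deleting 9 leaves 1 component (was 1) (its neighbors 5, 13 remain connected to each other), so 9 is not a cut vertex.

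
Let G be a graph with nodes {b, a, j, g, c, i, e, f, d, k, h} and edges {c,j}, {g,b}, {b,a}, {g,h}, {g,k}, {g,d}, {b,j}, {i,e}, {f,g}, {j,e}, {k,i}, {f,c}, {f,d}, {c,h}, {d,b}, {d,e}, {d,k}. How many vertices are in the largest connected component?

Starting from a we can reach a, b, c, d, e, f, g, h, i, j, k. That is one component of size 11.
The largest has 11 vertices.

11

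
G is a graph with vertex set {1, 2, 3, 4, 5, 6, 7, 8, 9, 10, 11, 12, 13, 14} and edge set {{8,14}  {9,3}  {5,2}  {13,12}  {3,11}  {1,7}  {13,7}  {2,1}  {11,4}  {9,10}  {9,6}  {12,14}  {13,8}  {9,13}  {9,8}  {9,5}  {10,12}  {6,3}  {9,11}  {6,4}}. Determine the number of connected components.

1

Starting from 1 we can reach 1, 2, 3, 4, 5, 6, 7, 8, 9, 10, 11, 12, 13, 14. That is one component of size 14.
Total: 1 component.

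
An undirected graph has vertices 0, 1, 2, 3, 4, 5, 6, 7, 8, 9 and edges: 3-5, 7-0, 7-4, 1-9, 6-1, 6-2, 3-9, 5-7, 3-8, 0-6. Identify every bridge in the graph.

The edges on the cycle 3-5-7-0-6-1-9-3 are not bridges since each lies on that cycle.
But removing 3-8 disconnects 3 from 8; removing 4-7 disconnects 4 from 7; removing 2-6 disconnects 2 from 6 — these are bridges.

2-6, 3-8, 4-7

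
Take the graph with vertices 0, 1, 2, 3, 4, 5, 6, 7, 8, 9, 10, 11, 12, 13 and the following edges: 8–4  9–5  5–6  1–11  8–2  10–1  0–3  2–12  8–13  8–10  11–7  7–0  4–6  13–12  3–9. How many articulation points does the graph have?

1

Removing 8 increases the component count from 1 to 2, so 8 is a cut vertex.
By contrast removing 0 leaves 1 component; it is not a cut vertex. No other vertex is a cut vertex either.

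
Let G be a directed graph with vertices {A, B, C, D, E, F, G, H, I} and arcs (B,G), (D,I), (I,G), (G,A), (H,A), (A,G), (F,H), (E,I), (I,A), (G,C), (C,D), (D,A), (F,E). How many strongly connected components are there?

{A, C, D, G, I} are all mutually reachable — one SCC of size 5.
{F} is an SCC by itself.
{B} is an SCC by itself.
{H} is an SCC by itself.
{E} is an SCC by itself.
That gives 5 strongly connected components.

5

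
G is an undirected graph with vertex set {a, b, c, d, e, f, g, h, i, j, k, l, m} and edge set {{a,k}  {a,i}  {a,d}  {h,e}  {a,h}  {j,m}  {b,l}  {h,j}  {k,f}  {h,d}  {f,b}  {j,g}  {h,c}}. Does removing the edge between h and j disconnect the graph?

Removing h—j leaves no path between h and j: the component count goes from 1 to 2. So it is a bridge.

Yes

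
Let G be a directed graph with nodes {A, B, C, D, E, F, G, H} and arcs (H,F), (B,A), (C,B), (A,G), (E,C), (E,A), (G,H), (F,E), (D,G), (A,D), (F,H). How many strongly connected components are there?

1

{A, B, C, D, E, F, G, H} are all mutually reachable — one SCC of size 8.
That gives 1 strongly connected component.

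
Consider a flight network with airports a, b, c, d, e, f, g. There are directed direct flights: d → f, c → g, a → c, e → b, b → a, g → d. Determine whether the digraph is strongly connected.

There is no directed path from b to e, so the graph is not strongly connected.

No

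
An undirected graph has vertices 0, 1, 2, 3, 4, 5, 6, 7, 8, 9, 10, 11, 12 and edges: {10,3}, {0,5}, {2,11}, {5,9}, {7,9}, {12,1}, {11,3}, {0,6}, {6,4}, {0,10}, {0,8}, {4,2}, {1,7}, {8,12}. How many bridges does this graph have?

The edges on the cycle 0-6-4-2-11-3-10-0 are not bridges since each lies on that cycle.
Every edge lies on some cycle, so there are no bridges.

0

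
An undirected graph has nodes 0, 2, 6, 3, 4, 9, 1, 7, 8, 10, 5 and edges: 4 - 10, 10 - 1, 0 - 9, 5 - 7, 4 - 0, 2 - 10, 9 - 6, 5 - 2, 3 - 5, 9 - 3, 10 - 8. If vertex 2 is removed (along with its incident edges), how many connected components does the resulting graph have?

1

With 2 gone, the remaining components are: {0, 1, 3, 4, 5, 6, 7, 8, 9, 10}.
That is 1 component.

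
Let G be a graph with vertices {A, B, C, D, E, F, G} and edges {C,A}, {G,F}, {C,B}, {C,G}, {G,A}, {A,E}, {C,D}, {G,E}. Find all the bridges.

B-C, C-D, F-G

The edges on the cycle C-G-A-C are not bridges since each lies on that cycle.
But removing C - B disconnects C from B; removing D - C disconnects D from C; removing G - F disconnects G from F — these are bridges.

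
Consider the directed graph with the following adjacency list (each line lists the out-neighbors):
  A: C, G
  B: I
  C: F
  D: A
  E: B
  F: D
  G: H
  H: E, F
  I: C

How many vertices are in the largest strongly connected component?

9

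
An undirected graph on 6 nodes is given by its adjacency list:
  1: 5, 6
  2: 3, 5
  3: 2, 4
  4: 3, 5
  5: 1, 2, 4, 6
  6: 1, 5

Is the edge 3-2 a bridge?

After removing 3-2, the path 3-4-5-2 still connects them, so the edge is not a bridge.

No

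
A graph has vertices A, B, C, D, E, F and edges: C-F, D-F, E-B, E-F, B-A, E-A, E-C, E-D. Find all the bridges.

none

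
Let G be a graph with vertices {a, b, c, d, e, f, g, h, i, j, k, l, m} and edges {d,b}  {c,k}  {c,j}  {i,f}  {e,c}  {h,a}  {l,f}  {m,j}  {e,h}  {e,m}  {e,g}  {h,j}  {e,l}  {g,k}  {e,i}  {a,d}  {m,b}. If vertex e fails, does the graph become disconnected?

Yes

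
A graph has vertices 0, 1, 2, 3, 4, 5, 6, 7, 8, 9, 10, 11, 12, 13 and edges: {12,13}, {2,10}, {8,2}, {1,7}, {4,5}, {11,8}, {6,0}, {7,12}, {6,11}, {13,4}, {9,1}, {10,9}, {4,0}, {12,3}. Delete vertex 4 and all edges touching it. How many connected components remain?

With 4 gone, the remaining components are: {5}; {0, 1, 2, 3, 6, 7, 8, 9, 10, 11, 12, 13}.
That is 2 components.

2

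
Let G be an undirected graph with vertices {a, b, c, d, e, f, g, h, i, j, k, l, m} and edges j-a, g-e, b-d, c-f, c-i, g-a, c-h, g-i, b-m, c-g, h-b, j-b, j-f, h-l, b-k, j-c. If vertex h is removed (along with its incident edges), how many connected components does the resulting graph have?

With h gone, the remaining components are: {l}; {a, b, c, d, e, f, g, i, j, k, m}.
That is 2 components.

2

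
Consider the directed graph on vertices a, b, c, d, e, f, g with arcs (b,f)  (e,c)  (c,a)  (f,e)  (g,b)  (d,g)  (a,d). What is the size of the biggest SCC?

7

{a, b, c, d, e, f, g} are all mutually reachable — one SCC of size 7.
The largest has 7 vertices.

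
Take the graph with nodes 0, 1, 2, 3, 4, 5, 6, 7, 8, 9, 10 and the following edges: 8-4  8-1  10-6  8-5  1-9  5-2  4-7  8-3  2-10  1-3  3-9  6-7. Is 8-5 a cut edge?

After removing 8-5, the path 8-4-7-6-10-2-5 still connects them, so the edge is not a bridge.

No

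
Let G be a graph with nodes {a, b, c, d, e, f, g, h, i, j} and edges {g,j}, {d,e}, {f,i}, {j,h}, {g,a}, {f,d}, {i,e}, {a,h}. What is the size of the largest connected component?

b is isolated — a component by itself.
c is isolated — a component by itself.
Starting from d we can reach d, e, f, i. That is one component of size 4.
Starting from a we can reach a, g, h, j. That is one component of size 4.
The largest has 4 vertices.

4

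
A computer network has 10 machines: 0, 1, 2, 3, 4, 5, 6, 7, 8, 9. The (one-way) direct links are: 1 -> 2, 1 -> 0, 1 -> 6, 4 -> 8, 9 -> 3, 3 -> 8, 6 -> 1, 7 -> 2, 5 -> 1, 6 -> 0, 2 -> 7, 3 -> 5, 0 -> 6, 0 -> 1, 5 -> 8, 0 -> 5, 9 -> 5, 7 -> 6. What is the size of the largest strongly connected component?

{0, 1, 2, 5, 6, 7} are all mutually reachable — one SCC of size 6.
{8} is an SCC by itself.
{3} is an SCC by itself.
{9} is an SCC by itself.
{4} is an SCC by itself.
The largest has 6 vertices.

6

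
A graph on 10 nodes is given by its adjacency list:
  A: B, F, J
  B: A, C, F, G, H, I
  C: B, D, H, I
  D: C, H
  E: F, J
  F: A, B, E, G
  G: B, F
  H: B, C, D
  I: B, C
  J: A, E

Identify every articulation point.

Removing B increases the component count from 1 to 2, so B is a cut vertex.
By contrast removing C leaves 1 component; it is not a cut vertex. No other vertex is a cut vertex either.

B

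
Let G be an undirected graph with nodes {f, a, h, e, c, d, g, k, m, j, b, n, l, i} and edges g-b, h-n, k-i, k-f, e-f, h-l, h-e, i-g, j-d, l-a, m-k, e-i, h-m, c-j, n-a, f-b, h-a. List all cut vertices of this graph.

h, j

Removing h increases the component count from 2 to 3, so h is a cut vertex.
Removing j increases the component count from 2 to 3, so j is a cut vertex.
By contrast removing e leaves 2 components; it is not a cut vertex. No other vertex is a cut vertex either.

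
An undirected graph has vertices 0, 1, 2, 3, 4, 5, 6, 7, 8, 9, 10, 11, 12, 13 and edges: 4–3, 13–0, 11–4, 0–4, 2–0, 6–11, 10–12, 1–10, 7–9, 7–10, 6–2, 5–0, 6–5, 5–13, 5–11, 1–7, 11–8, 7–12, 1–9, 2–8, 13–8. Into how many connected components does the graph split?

Starting from 1 we can reach 1, 7, 9, 10, 12. That is one component of size 5.
Starting from 0 we can reach 0, 2, 3, 4, 5, 6, 8, 11, 13. That is one component of size 9.
Total: 2 components.

2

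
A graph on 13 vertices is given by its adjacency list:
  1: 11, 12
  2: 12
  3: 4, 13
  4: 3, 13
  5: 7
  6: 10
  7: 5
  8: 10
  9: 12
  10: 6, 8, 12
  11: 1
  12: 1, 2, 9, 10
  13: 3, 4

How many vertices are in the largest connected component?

8

Starting from 5 we can reach 5, 7. That is one component of size 2.
Starting from 3 we can reach 3, 4, 13. That is one component of size 3.
Starting from 1 we can reach 1, 2, 6, 8, 9, 10, 11, 12. That is one component of size 8.
The largest has 8 vertices.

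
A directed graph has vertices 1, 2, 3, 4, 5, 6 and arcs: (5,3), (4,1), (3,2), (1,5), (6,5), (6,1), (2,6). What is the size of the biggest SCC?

{1, 2, 3, 5, 6} are all mutually reachable — one SCC of size 5.
{4} is an SCC by itself.
The largest has 5 vertices.

5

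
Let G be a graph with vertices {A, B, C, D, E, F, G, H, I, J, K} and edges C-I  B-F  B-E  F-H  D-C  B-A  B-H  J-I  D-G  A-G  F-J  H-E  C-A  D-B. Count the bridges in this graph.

0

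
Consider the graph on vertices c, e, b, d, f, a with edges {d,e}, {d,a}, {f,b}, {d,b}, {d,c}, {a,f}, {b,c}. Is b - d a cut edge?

No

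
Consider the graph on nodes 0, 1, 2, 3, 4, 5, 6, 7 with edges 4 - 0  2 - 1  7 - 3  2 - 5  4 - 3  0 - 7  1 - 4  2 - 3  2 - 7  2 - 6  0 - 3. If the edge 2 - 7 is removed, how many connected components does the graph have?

2 and 7 are still connected via 2-3-7, so the component count stays at 1.

1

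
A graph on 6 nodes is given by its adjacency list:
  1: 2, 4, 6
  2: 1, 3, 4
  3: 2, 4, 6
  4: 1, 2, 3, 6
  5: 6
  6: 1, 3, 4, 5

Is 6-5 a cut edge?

Yes

Removing 6-5 leaves no path between 6 and 5: the component count goes from 1 to 2. So it is a bridge.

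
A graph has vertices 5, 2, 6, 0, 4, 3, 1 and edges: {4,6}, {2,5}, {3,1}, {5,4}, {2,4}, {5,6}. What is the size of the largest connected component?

4

0 is isolated — a component by itself.
Starting from 1 we can reach 1, 3. That is one component of size 2.
Starting from 2 we can reach 2, 4, 5, 6. That is one component of size 4.
The largest has 4 vertices.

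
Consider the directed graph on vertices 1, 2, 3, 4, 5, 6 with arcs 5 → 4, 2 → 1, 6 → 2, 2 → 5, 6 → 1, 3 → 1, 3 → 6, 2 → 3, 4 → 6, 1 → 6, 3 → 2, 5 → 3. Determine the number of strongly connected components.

{1, 2, 3, 4, 5, 6} are all mutually reachable — one SCC of size 6.
That gives 1 strongly connected component.

1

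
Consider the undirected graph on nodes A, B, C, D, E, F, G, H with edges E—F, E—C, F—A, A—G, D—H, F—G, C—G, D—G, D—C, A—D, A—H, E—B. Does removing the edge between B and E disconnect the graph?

Yes

Removing B—E leaves no path between B and E: the component count goes from 1 to 2. So it is a bridge.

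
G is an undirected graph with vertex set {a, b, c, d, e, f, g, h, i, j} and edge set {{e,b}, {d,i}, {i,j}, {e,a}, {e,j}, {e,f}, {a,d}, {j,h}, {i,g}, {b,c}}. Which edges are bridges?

The edges on the cycle e-a-d-i-j-e are not bridges since each lies on that cycle.
But removing e–b disconnects e from b; removing g–i disconnects g from i; removing b–c disconnects b from c; removing h–j disconnects h from j — these are bridges.
In total 5 edges are bridges.

b-c, b-e, e-f, g-i, h-j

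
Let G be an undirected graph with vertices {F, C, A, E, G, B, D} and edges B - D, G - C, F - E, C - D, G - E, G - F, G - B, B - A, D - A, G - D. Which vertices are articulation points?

G

Removing G increases the component count from 1 to 2, so G is a cut vertex.
By contrast removing A leaves 1 component; it is not a cut vertex. No other vertex is a cut vertex either.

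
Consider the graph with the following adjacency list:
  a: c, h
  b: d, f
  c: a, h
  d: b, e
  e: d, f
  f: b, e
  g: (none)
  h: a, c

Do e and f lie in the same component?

Yes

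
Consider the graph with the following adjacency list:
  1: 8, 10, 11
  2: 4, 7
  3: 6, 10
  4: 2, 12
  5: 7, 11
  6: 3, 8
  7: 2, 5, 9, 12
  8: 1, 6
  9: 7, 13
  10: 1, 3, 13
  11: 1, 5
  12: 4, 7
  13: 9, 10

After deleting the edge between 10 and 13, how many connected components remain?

1

10 and 13 are still connected via 10-1-11-5-7-9-13, so the component count stays at 1.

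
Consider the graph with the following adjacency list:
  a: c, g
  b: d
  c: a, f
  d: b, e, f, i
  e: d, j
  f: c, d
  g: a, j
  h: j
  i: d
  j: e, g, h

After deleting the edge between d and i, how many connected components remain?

2

Before removal there is 1 component.
d-i is a bridge — removing it separates d's side from i's side.
After removal: 2 components.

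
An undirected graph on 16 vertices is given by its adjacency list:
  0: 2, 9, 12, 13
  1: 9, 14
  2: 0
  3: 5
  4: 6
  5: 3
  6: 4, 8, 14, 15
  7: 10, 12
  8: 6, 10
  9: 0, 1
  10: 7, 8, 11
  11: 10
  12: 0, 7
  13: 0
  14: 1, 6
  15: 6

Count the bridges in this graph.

The edges on the cycle 0-12-7-10-8-6-14-1-9-0 are not bridges since each lies on that cycle.
But removing 0-13 disconnects 0 from 13; removing 0-2 disconnects 0 from 2; removing 4-6 disconnects 4 from 6; removing 3-5 disconnects 3 from 5 — these are bridges.
In total 6 edges are bridges.

6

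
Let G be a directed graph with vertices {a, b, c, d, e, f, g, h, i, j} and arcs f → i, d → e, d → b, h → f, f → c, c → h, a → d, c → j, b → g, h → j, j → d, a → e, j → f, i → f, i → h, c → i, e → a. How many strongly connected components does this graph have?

4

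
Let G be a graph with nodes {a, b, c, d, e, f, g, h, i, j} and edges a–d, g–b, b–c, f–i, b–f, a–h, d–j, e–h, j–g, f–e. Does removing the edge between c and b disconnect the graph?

Yes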